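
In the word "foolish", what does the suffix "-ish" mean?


Suffix: -ish
As in: foolish -> fool + -ish
Meaning = somewhat / having the qualities of


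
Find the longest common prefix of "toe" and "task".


Word 1: "toe"
Word 2: "task"
Comparing from start:
  Pos 0: 't' == 't'
  Pos 1: 'o' != 'a' (stop)
LCP = "t" (length 1)


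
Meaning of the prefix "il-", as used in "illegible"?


Prefix: il-
As in: illegible -> il- + legible
Meaning = not


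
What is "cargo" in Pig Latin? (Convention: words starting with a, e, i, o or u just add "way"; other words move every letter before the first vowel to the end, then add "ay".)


Word: "cargo"
Starts with consonant(s) → move to end, add 'ay'
Consonant cluster: "c"
Pig Latin = "argocay"


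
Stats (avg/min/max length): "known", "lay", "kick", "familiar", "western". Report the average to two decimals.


Lengths: "known"=5, "lay"=3, "kick"=4, "familiar"=8, "western"=7
Sum = 27, Count = 5
Average = 27/5 = 5.40
= avg=5.40, min=3, max=8


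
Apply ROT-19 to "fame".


Word: "fame"
Shift: 19
Each letter → (letter + shift) mod 26:
  'f' (5) + 19 = 24 → 'y'
  'a' (0) + 19 = 19 → 't'
  'm' (12) + 19 = 5 → 'f'
  'e' (4) + 19 = 23 → 'x'
Result = "ytfx"


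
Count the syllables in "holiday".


Word: "holiday"
Syllable breakdown: hol · i · day
Counting: 3 parts
= 3 syllables


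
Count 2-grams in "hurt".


Word: "hurt" (length 4)
Number of 2-grams = length - 2 + 1 = 4 - 2 + 1
= 3


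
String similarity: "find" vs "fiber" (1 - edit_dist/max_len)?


Word 1: "find" (length 4)
Word 2: "fiber" (length 5)
One optimal edit sequence:
  1. keep 'f'
  2. keep 'i'
  3. insert 'b'  (+1)
  4. substitute 'n' -> 'e'  (+1)
  5. substitute 'd' -> 'r'  (+1)
Edit distance = 3
Max length = max(4, 5) = 5
Similarity = 1 - 3/5
= 0.4000


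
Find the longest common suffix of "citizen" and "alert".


Word 1: "citizen"
Word 2: "alert"
Comparing from end:
  Pos -1: 'n' != 't' (stop)
LCS = "" (length 0)


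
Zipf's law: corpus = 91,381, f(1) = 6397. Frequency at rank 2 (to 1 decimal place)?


Zipf's law: f(r) = f(1) / r
f(1) = 6397
f(2) = 6397 / 2
= 3198.5 occurrences


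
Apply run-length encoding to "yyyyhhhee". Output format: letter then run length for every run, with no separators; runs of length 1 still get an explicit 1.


String: "yyyyhhhee"
Scanning for consecutive runs:
  'y' x 4
  'h' x 3
  'e' x 2
RLE = "y4h3e2"


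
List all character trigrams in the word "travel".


Word: "travel" (length 6)
Number of trigrams = 6 - 3 + 1 = 4
  Position 0: "tra"
  Position 1: "rav"
  Position 2: "ave"
  Position 3: "vel"
Trigrams = "tra", "rav", "ave", "vel"


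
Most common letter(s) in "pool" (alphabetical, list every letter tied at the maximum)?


Word: "pool"
Letter counts:
  'l': 1
  'o': 2
  'p': 1
Maximum count = 2
Most frequent = 'o' (2 times each)


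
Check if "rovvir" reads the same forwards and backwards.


Word: "rovvir"
Reversed: "rivvor"
Forward == Backward? rovvir != rivvor
Palindrome = No


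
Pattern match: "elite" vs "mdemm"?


Pattern of "elite": [0, 1, 2, 3, 0]
Pattern of "mdemm": [0, 1, 2, 0, 0]
Patterns do not match
Same pattern = No


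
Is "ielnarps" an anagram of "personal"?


Word 1: "personal" → sorted: aelnoprs
Word 2: "ielnarps" → sorted: aeilnprs
Same letters? aelnoprs != aeilnprs
Anagram = No


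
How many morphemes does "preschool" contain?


Word: "preschool"
Morphemes: pre- | school
Each morpheme carries meaning
= 2 morphemes


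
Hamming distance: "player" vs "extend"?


Comparing character by character (same length = 6):
  Pos 0: 'p' vs 'e' !=
  Pos 1: 'l' vs 'x' !=
  Pos 2: 'a' vs 't' !=
  Pos 3: 'y' vs 'e' !=
  Pos 4: 'e' vs 'n' !=
  Pos 5: 'r' vs 'd' !=
Hamming distance = 6


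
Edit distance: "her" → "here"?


Word 1: "her" (length 3)
Word 2: "here" (length 4)
One optimal edit sequence (insert/delete/substitute each cost 1):
  1. keep 'h'
  2. keep 'e'
  3. keep 'r'
  4. insert 'e'  (+1)
Total edit operations: 1
Edit distance = 1


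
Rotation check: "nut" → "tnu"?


Word: "nut", Candidate: "tnu"
Method: check if candidate is substring of word+word
"nutnut" contains "tnu"? Yes
Is rotation = Yes


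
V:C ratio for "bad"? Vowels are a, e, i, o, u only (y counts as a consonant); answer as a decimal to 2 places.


Word: "bad"
Vowels (a,e,i,o,u): 1
Consonants: 2
Ratio = 1/2
= 0.50


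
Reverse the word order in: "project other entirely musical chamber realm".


Original: "project other entirely musical chamber realm"
Words (1..n): project | other | entirely | musical | chamber | realm
Reversed (n..1): realm | chamber | musical | entirely | other | project
Result = "realm chamber musical entirely other project"


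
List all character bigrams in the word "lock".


Word: "lock" (length 4)
Number of bigrams = 4 - 2 + 1 = 3
  Position 0: "lo"
  Position 1: "oc"
  Position 2: "ck"
Bigrams = "lo", "oc", "ck"


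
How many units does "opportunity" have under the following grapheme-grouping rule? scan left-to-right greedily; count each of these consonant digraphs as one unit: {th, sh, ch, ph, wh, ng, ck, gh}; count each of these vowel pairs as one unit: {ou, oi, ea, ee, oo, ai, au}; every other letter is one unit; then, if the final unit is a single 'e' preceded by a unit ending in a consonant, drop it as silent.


Word: "opportunity" (11 letters)
Left-to-right scan:
  [1] 'o' (letter)
  [2] 'p' (letter)
  [3] 'p' (letter)
  [4] 'o' (letter)
  [5] 'r' (letter)
  [6] 't' (letter)
  [7] 'u' (letter)
  [8] 'n' (letter)
  [9] 'i' (letter)
  [10] 't' (letter)
  [11] 'y' (letter)
Units from scan: 11
Sound units = 11 units


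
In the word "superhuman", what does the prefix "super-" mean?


Prefix: super-
Example: superhuman = super- + human
Meaning = above / beyond


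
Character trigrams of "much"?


Word: "much" (length 4)
Number of trigrams = 4 - 3 + 1 = 2
  Position 0: "muc"
  Position 1: "uch"
Trigrams = "muc", "uch"


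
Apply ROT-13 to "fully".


Word: "fully"
Shift: 13
Each letter → (letter + shift) mod 26:
  'f' (5) + 13 = 18 → 's'
  'u' (20) + 13 = 7 → 'h'
  'l' (11) + 13 = 24 → 'y'
  'l' (11) + 13 = 24 → 'y'
  'y' (24) + 13 = 11 → 'l'
Result = "shyyl"


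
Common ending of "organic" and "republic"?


Word 1: "organic"
Word 2: "republic"
Comparing from end:
  Pos -1: 'c' == 'c'
  Pos -2: 'i' == 'i'
  Pos -3: 'n' != 'l' (stop)
LCS = "ic" (length 2)


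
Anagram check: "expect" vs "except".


Word 1: "expect" → sorted: ceeptx
Word 2: "except" → sorted: ceeptx
Same letters? ceeptx == ceeptx
Anagram = Yes


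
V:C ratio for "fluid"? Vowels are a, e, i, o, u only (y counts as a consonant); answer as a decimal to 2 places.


Word: "fluid"
Vowels (a,e,i,o,u): 2
Consonants: 3
Ratio = 2/3
= 0.67


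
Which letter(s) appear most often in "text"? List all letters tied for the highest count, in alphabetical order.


Word: "text"
Letter counts:
  'e': 1
  't': 2
  'x': 1
Maximum count = 2
Most frequent = 't' (2 times each)


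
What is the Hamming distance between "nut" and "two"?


Comparing character by character (same length = 3):
  Pos 0: 'n' vs 't' !=
  Pos 1: 'u' vs 'w' !=
  Pos 2: 't' vs 'o' !=
Hamming distance = 3


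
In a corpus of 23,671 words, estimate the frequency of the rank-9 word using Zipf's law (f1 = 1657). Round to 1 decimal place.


Zipf's law: f(r) = f(1) / r
f(1) = 1657
f(9) = 1657 / 9
= 184.1 occurrences


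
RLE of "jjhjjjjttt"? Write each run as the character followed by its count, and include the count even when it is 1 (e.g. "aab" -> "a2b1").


String: "jjhjjjjttt"
Scanning for consecutive runs:
  'j' x 2
  'h' x 1
  'j' x 4
  't' x 3
RLE = "j2h1j4t3"


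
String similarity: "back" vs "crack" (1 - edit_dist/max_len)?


Word 1: "back" (length 4)
Word 2: "crack" (length 5)
One optimal edit sequence:
  1. insert 'c'  (+1)
  2. substitute 'b' -> 'r'  (+1)
  3. keep 'a'
  4. keep 'c'
  5. keep 'k'
Edit distance = 2
Max length = max(4, 5) = 5
Similarity = 1 - 2/5
= 0.6000


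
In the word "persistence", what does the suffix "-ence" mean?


Suffix: -ence
Example: persistence (persist + -ence)
Meaning = state of


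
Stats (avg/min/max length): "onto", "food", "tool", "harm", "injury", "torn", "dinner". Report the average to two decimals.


Lengths: "onto"=4, "food"=4, "tool"=4, "harm"=4, "injury"=6, "torn"=4, "dinner"=6
Sum = 32, Count = 7
Average = 32/7 = 4.57
= avg=4.57, min=4, max=6


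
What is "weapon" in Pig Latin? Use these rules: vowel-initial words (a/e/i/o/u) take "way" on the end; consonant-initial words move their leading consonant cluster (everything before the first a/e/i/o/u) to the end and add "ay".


Word: "weapon"
Starts with consonant(s) → move to end, add 'ay'
Consonant cluster: "w"
Pig Latin = "eaponway"


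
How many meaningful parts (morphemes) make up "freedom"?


Word: "freedom"
Morphemes: free / -dom
Each morpheme carries meaning
= 2 morphemes


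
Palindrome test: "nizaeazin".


Word: "nizaeazin"
Reversed: "nizaeazin"
Forward == Backward? nizaeazin == nizaeazin
Palindrome = Yes


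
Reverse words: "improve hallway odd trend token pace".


Original: "improve hallway odd trend token pace"
Words (1..n): improve | hallway | odd | trend | token | pace
Reversed (n..1): pace | token | trend | odd | hallway | improve
Result = "pace token trend odd hallway improve"


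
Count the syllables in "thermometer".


Word: "thermometer"
Syllable breakdown: ther | mom | e | ter
Counting: 4 parts
= 4 syllables


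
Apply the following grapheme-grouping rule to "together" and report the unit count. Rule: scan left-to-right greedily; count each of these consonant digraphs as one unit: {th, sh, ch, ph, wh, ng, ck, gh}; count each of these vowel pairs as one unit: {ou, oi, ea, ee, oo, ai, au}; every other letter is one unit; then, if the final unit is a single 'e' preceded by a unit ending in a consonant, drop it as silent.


Word: "together" (8 letters)
Left-to-right scan:
  1. 't' (letter)
  2. 'o' (letter)
  3. 'g' (letter)
  4. 'e' (letter)
  5. 'th' (digraph)
  6. 'e' (letter)
  7. 'r' (letter)
Units from scan: 7
Sound units = 7 units


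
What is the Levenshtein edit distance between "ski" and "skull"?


Word 1: "ski" (length 3)
Word 2: "skull" (length 5)
One optimal edit sequence (insert/delete/substitute each cost 1):
  1. keep 's'
  2. keep 'k'
  3. insert 'u'  (+1)
  4. insert 'l'  (+1)
  5. substitute 'i' -> 'l'  (+1)
Total edit operations: 3
Edit distance = 3


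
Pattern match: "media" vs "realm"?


Pattern of "media": [0, 1, 2, 3, 4]
Pattern of "realm": [0, 1, 2, 3, 4]
Patterns match
Same pattern = Yes


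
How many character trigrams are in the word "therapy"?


Word: "therapy" (length 7)
Number of 3-grams = length - 3 + 1 = 7 - 3 + 1
= 5


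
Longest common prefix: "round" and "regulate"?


Word 1: "round"
Word 2: "regulate"
Comparing from start:
  Pos 0: 'r' == 'r'
  Pos 1: 'o' != 'e' (stop)
LCP = "r" (length 1)


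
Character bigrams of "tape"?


Word: "tape" (length 4)
Number of bigrams = 4 - 2 + 1 = 3
  Position 0: "ta"
  Position 1: "ap"
  Position 2: "pe"
Bigrams = "ta", "ap", "pe"


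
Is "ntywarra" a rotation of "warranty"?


Word: "warranty", Candidate: "ntywarra"
Method: check if candidate is substring of word+word
"warrantywarranty" contains "ntywarra"? Yes
Is rotation = Yes


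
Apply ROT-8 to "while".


Word: "while"
Shift: 8
Each letter → (letter + shift) mod 26:
  'w' (22) + 8 = 4 → 'e'
  'h' (7) + 8 = 15 → 'p'
  'i' (8) + 8 = 16 → 'q'
  'l' (11) + 8 = 19 → 't'
  'e' (4) + 8 = 12 → 'm'
Result = "epqtm"


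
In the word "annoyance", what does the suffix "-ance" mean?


Suffix: -ance
Example: annoyance (annoy + -ance)
Meaning = state of


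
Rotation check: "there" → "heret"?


Word: "there", Candidate: "heret"
Method: check if candidate is substring of word+word
"therethere" contains "heret"? Yes
Is rotation = Yes


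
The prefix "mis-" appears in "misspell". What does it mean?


Prefix: mis-
As in: misspell -> mis- + spell
Meaning = wrongly


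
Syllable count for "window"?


Word: "window"
Syllable breakdown: win / dow
Counting: 2 parts
= 2 syllables


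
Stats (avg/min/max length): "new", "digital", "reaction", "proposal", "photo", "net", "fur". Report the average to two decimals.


Lengths: "new"=3, "digital"=7, "reaction"=8, "proposal"=8, "photo"=5, "net"=3, "fur"=3
Sum = 37, Count = 7
Average = 37/7 = 5.29
= avg=5.29, min=3, max=8


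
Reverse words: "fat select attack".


Original: "fat select attack"
Words (1..n): fat | select | attack
Reversed (n..1): attack | select | fat
Result = "attack select fat"


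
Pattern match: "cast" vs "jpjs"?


Pattern of "cast": [0, 1, 2, 3]
Pattern of "jpjs": [0, 1, 0, 2]
Patterns do not match
Same pattern = No


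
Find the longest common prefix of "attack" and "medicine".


Word 1: "attack"
Word 2: "medicine"
Comparing from start:
  Pos 0: 'a' != 'm' (stop)
LCP = "" (length 0)


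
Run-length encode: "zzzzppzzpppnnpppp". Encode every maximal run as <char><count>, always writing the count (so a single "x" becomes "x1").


String: "zzzzppzzpppnnpppp"
Scanning for consecutive runs:
  'z' x 4
  'p' x 2
  'z' x 2
  'p' x 3
  'n' x 2
  'p' x 4
RLE = "z4p2z2p3n2p4"


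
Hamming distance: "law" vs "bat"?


Comparing character by character (same length = 3):
  Pos 0: 'l' vs 'b' !=
  Pos 1: 'a' vs 'a' =
  Pos 2: 'w' vs 't' !=
Hamming distance = 2


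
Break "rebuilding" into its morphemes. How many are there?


Word: "rebuilding"
Morphemes: re- / build / -ing
Each morpheme carries meaning
= 3 morphemes


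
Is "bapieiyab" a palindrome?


Word: "bapieiyab"
Reversed: "bayieipab"
Forward == Backward? bapieiyab != bayieipab
Palindrome = No


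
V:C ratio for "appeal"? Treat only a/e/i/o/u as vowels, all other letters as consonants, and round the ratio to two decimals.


Word: "appeal"
Vowels (a,e,i,o,u): 3
Consonants: 3
Ratio = 3/3
= 1.00


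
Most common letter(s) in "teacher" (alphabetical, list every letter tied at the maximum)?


Word: "teacher"
Letter counts:
  'a': 1
  'c': 1
  'e': 2
  'h': 1
  'r': 1
  't': 1
Maximum count = 2
Most frequent = 'e' (2 times each)


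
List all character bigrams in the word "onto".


Word: "onto" (length 4)
Number of bigrams = 4 - 2 + 1 = 3
  Position 0: "on"
  Position 1: "nt"
  Position 2: "to"
Bigrams = "on", "nt", "to"


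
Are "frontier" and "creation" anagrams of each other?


Word 1: "frontier" → sorted: efinorrt
Word 2: "creation" → sorted: aceinort
Same letters? efinorrt != aceinort
Anagram = No


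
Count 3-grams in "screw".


Word: "screw" (length 5)
Number of 3-grams = length - 3 + 1 = 5 - 3 + 1
= 3


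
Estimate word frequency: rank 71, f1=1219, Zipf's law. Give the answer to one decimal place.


Zipf's law: f(r) = f(1) / r
f(1) = 1219
f(71) = 1219 / 71
= 17.2 occurrences


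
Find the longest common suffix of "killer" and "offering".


Word 1: "killer"
Word 2: "offering"
Comparing from end:
  Pos -1: 'r' != 'g' (stop)
LCS = "" (length 0)


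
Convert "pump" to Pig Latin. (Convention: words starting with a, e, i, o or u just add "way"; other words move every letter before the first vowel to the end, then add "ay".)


Word: "pump"
Starts with consonant(s) → move to end, add 'ay'
Consonant cluster: "p"
Pig Latin = "umppay"


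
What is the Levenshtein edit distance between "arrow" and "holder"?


Word 1: "arrow" (length 5)
Word 2: "holder" (length 6)
One optimal edit sequence (insert/delete/substitute each cost 1):
  1. insert 'h'  (+1)
  2. substitute 'a' -> 'o'  (+1)
  3. substitute 'r' -> 'l'  (+1)
  4. substitute 'r' -> 'd'  (+1)
  5. substitute 'o' -> 'e'  (+1)
  6. substitute 'w' -> 'r'  (+1)
Total edit operations: 6
Edit distance = 6


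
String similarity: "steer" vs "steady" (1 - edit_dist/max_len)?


Word 1: "steer" (length 5)
Word 2: "steady" (length 6)
One optimal edit sequence:
  1. keep 's'
  2. keep 't'
  3. keep 'e'
  4. insert 'a'  (+1)
  5. substitute 'e' -> 'd'  (+1)
  6. substitute 'r' -> 'y'  (+1)
Edit distance = 3
Max length = max(5, 6) = 6
Similarity = 1 - 3/6
= 0.5000


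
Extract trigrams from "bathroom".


Word: "bathroom" (length 8)
Number of trigrams = 8 - 3 + 1 = 6
  Position 0: "bat"
  Position 1: "ath"
  Position 2: "thr"
  Position 3: "hro"
  Position 4: "roo"
  Position 5: "oom"
Trigrams = "bat", "ath", "thr", "hro", "roo", "oom"


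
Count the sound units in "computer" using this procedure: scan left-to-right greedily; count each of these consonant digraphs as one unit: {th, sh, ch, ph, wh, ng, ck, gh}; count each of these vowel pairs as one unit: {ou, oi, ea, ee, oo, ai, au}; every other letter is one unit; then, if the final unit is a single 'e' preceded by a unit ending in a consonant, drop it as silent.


Word: "computer" (8 letters)
Left-to-right scan:
  [1] 'c' (letter)
  [2] 'o' (letter)
  [3] 'm' (letter)
  [4] 'p' (letter)
  [5] 'u' (letter)
  [6] 't' (letter)
  [7] 'e' (letter)
  [8] 'r' (letter)
Units from scan: 8
Sound units = 8 units


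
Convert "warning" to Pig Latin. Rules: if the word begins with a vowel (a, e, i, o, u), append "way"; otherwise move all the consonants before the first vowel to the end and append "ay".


Word: "warning"
Starts with consonant(s) → move to end, add 'ay'
Consonant cluster: "w"
Pig Latin = "arningway"


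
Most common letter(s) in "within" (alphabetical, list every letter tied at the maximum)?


Word: "within"
Letter counts:
  'h': 1
  'i': 2
  'n': 1
  't': 1
  'w': 1
Maximum count = 2
Most frequent = 'i' (2 times each)


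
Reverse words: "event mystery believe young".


Original: "event mystery believe young"
Words (1..n): event | mystery | believe | young
Reversed (n..1): young | believe | mystery | event
Result = "young believe mystery event"


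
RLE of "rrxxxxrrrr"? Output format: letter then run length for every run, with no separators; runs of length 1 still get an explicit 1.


String: "rrxxxxrrrr"
Scanning for consecutive runs:
  'r' x 2
  'x' x 4
  'r' x 4
RLE = "r2x4r4"


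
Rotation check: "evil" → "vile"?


Word: "evil", Candidate: "vile"
Method: check if candidate is substring of word+word
"evilevil" contains "vile"? Yes
Is rotation = Yes


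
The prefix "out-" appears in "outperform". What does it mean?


Prefix: out-
Example: outperform (out- + perform)
Meaning = surpass


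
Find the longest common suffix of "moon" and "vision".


Word 1: "moon"
Word 2: "vision"
Comparing from end:
  Pos -1: 'n' == 'n'
  Pos -2: 'o' == 'o'
  Pos -3: 'o' != 'i' (stop)
LCS = "on" (length 2)


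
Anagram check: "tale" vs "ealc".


Word 1: "tale" → sorted: aelt
Word 2: "ealc" → sorted: acel
Same letters? aelt != acel
Anagram = No


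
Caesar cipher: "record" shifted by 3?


Word: "record"
Shift: 3
Each letter → (letter + shift) mod 26:
  'r' (17) + 3 = 20 → 'u'
  'e' (4) + 3 = 7 → 'h'
  'c' (2) + 3 = 5 → 'f'
  'o' (14) + 3 = 17 → 'r'
  'r' (17) + 3 = 20 → 'u'
  'd' (3) + 3 = 6 → 'g'
Result = "uhfrug"


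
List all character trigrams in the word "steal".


Word: "steal" (length 5)
Number of trigrams = 5 - 3 + 1 = 3
  Position 0: "ste"
  Position 1: "tea"
  Position 2: "eal"
Trigrams = "ste", "tea", "eal"


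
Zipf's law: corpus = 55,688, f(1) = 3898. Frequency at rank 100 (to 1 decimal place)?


Zipf's law: f(r) = f(1) / r
f(1) = 3898
f(100) = 3898 / 100
= 39.0 occurrences


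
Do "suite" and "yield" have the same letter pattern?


Pattern of "suite": [0, 1, 2, 3, 4]
Pattern of "yield": [0, 1, 2, 3, 4]
Patterns match
Same pattern = Yes


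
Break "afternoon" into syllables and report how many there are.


Word: "afternoon"
Syllable breakdown: af / ter / noon
Counting: 3 parts
= 3 syllables


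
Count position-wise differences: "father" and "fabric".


Comparing character by character (same length = 6):
  Pos 0: 'f' vs 'f' =
  Pos 1: 'a' vs 'a' =
  Pos 2: 't' vs 'b' !=
  Pos 3: 'h' vs 'r' !=
  Pos 4: 'e' vs 'i' !=
  Pos 5: 'r' vs 'c' !=
Hamming distance = 4


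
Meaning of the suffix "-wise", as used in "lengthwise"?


Suffix: -wise
Example: lengthwise = length + -wise
Meaning = in the manner of


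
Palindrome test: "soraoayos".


Word: "soraoayos"
Reversed: "soyaoaros"
Forward == Backward? soraoayos != soyaoaros
Palindrome = No


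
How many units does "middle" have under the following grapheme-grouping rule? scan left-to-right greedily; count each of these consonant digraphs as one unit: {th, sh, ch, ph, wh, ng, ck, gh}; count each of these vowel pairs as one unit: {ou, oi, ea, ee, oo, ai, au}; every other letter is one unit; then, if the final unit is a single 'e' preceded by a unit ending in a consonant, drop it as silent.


Word: "middle" (6 letters)
Left-to-right scan:
  1. 'm' (letter)
  2. 'i' (letter)
  3. 'd' (letter)
  4. 'd' (letter)
  5. 'l' (letter)
  6. 'e' (letter)
Units from scan: 6
Final unit is 'e' after a consonant -> drop as silent (-1)
Sound units = 5 units


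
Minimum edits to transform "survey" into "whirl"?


Word 1: "survey" (length 6)
Word 2: "whirl" (length 5)
One optimal edit sequence (insert/delete/substitute each cost 1):
  1. delete 's'  (+1)
  2. substitute 'u' -> 'w'  (+1)
  3. substitute 'r' -> 'h'  (+1)
  4. substitute 'v' -> 'i'  (+1)
  5. substitute 'e' -> 'r'  (+1)
  6. substitute 'y' -> 'l'  (+1)
Total edit operations: 6
Edit distance = 6


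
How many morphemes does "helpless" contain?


Word: "helpless"
Morphemes: help + -less
Each morpheme carries meaning
= 2 morphemes


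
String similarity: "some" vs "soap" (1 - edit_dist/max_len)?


Word 1: "some" (length 4)
Word 2: "soap" (length 4)
One optimal edit sequence:
  1. keep 's'
  2. keep 'o'
  3. substitute 'm' -> 'a'  (+1)
  4. substitute 'e' -> 'p'  (+1)
Edit distance = 2
Max length = max(4, 4) = 4
Similarity = 1 - 2/4
= 0.5000


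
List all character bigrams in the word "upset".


Word: "upset" (length 5)
Number of bigrams = 5 - 2 + 1 = 4
  Position 0: "up"
  Position 1: "ps"
  Position 2: "se"
  Position 3: "et"
Bigrams = "up", "ps", "se", "et"


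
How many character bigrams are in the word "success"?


Word: "success" (length 7)
Number of 2-grams = length - 2 + 1 = 7 - 2 + 1
= 6


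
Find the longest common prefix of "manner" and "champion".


Word 1: "manner"
Word 2: "champion"
Comparing from start:
  Pos 0: 'm' != 'c' (stop)
LCP = "" (length 0)


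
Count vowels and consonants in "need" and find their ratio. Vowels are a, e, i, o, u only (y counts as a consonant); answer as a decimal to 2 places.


Word: "need"
Vowels (a,e,i,o,u): 2
Consonants: 2
Ratio = 2/2
= 1.00


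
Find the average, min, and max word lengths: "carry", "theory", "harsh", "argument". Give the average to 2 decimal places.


Lengths: "carry"=5, "theory"=6, "harsh"=5, "argument"=8
Sum = 24, Count = 4
Average = 24/4 = 6.00
= avg=6.00, min=5, max=8


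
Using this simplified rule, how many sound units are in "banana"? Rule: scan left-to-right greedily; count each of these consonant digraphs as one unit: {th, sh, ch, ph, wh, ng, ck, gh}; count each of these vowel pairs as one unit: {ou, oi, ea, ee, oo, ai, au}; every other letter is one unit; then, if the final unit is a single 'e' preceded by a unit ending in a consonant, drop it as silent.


Word: "banana" (6 letters)
Left-to-right scan:
  (1) 'b' (letter)
  (2) 'a' (letter)
  (3) 'n' (letter)
  (4) 'a' (letter)
  (5) 'n' (letter)
  (6) 'a' (letter)
Units from scan: 6
Sound units = 6 units


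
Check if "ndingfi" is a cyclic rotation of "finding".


Word: "finding", Candidate: "ndingfi"
Method: check if candidate is substring of word+word
"findingfinding" contains "ndingfi"? Yes
Is rotation = Yes


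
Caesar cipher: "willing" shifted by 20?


Word: "willing"
Shift: 20
Each letter → (letter + shift) mod 26:
  'w' (22) + 20 = 16 → 'q'
  'i' (8) + 20 = 2 → 'c'
  'l' (11) + 20 = 5 → 'f'
  'l' (11) + 20 = 5 → 'f'
  'i' (8) + 20 = 2 → 'c'
  'n' (13) + 20 = 7 → 'h'
  'g' (6) + 20 = 0 → 'a'
Result = "qcffcha"


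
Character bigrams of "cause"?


Word: "cause" (length 5)
Number of bigrams = 5 - 2 + 1 = 4
  Position 0: "ca"
  Position 1: "au"
  Position 2: "us"
  Position 3: "se"
Bigrams = "ca", "au", "us", "se"


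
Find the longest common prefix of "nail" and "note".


Word 1: "nail"
Word 2: "note"
Comparing from start:
  Pos 0: 'n' == 'n'
  Pos 1: 'a' != 'o' (stop)
LCP = "n" (length 1)


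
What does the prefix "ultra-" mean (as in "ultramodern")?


Prefix: ultra-
Example: ultramodern (ultra- + modern)
Meaning = beyond


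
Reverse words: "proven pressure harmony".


Original: "proven pressure harmony"
Words (1..n): proven | pressure | harmony
Reversed (n..1): harmony | pressure | proven
Result = "harmony pressure proven"


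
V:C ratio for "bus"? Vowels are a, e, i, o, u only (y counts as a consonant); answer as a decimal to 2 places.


Word: "bus"
Vowels (a,e,i,o,u): 1
Consonants: 2
Ratio = 1/2
= 0.50


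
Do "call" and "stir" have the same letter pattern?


Pattern of "call": [0, 1, 2, 2]
Pattern of "stir": [0, 1, 2, 3]
Patterns do not match
Same pattern = No


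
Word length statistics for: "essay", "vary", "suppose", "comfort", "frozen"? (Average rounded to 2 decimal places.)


Lengths: "essay"=5, "vary"=4, "suppose"=7, "comfort"=7, "frozen"=6
Sum = 29, Count = 5
Average = 29/5 = 5.80
= avg=5.80, min=4, max=7


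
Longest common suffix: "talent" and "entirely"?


Word 1: "talent"
Word 2: "entirely"
Comparing from end:
  Pos -1: 't' != 'y' (stop)
LCS = "" (length 0)


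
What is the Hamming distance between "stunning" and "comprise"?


Comparing character by character (same length = 8):
  Pos 0: 's' vs 'c' !=
  Pos 1: 't' vs 'o' !=
  Pos 2: 'u' vs 'm' !=
  Pos 3: 'n' vs 'p' !=
  Pos 4: 'n' vs 'r' !=
  Pos 5: 'i' vs 'i' =
  Pos 6: 'n' vs 's' !=
  Pos 7: 'g' vs 'e' !=
Hamming distance = 7


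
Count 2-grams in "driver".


Word: "driver" (length 6)
Number of 2-grams = length - 2 + 1 = 6 - 2 + 1
= 5


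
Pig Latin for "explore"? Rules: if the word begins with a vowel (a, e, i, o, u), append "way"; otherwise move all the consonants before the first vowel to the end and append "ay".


Word: "explore"
Starts with vowel → add 'way'
Pig Latin = "exploreway"


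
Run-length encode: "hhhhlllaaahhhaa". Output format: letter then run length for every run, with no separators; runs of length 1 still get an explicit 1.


String: "hhhhlllaaahhhaa"
Scanning for consecutive runs:
  'h' x 4
  'l' x 3
  'a' x 3
  'h' x 3
  'a' x 2
RLE = "h4l3a3h3a2"


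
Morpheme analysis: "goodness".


Word: "goodness"
Morphemes: good + -ness
Each morpheme carries meaning
= 2 morphemes


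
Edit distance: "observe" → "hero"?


Word 1: "observe" (length 7)
Word 2: "hero" (length 4)
One optimal edit sequence (insert/delete/substitute each cost 1):
  1. delete 'o'  (+1)
  2. delete 'b'  (+1)
  3. substitute 's' -> 'h'  (+1)
  4. keep 'e'
  5. keep 'r'
  6. delete 'v'  (+1)
  7. substitute 'e' -> 'o'  (+1)
Total edit operations: 5
Edit distance = 5


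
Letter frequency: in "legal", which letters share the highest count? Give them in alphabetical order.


Word: "legal"
Letter counts:
  'a': 1
  'e': 1
  'g': 1
  'l': 2
Maximum count = 2
Most frequent = 'l' (2 times each)


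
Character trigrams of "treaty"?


Word: "treaty" (length 6)
Number of trigrams = 6 - 3 + 1 = 4
  Position 0: "tre"
  Position 1: "rea"
  Position 2: "eat"
  Position 3: "aty"
Trigrams = "tre", "rea", "eat", "aty"


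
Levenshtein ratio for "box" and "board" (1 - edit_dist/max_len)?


Word 1: "box" (length 3)
Word 2: "board" (length 5)
One optimal edit sequence:
  1. keep 'b'
  2. keep 'o'
  3. insert 'a'  (+1)
  4. insert 'r'  (+1)
  5. substitute 'x' -> 'd'  (+1)
Edit distance = 3
Max length = max(3, 5) = 5
Similarity = 1 - 3/5
= 0.4000


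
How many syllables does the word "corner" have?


Word: "corner"
Syllable breakdown: cor · ner
Counting: 2 parts
= 2 syllables


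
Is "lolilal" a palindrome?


Word: "lolilal"
Reversed: "lalilol"
Forward == Backward? lolilal != lalilol
Palindrome = No


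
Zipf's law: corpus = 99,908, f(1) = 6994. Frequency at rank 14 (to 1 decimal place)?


Zipf's law: f(r) = f(1) / r
f(1) = 6994
f(14) = 6994 / 14
= 499.6 occurrences


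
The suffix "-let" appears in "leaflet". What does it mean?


Suffix: -let
Example: leaflet = leaf + -let
Meaning = small


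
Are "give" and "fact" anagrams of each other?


Word 1: "give" → sorted: egiv
Word 2: "fact" → sorted: acft
Same letters? egiv != acft
Anagram = No


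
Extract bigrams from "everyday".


Word: "everyday" (length 8)
Number of bigrams = 8 - 2 + 1 = 7
  Position 0: "ev"
  Position 1: "ve"
  Position 2: "er"
  Position 3: "ry"
  Position 4: "yd"
  Position 5: "da"
  Position 6: "ay"
Bigrams = "ev", "ve", "er", "ry", "yd", "da", "ay"


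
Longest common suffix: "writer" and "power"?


Word 1: "writer"
Word 2: "power"
Comparing from end:
  Pos -1: 'r' == 'r'
  Pos -2: 'e' == 'e'
  Pos -3: 't' != 'w' (stop)
LCS = "er" (length 2)


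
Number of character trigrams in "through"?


Word: "through" (length 7)
Number of 3-grams = length - 3 + 1 = 7 - 3 + 1
= 5


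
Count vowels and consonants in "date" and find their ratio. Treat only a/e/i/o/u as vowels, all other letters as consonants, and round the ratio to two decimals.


Word: "date"
Vowels (a,e,i,o,u): 2
Consonants: 2
Ratio = 2/2
= 1.00


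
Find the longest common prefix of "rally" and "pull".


Word 1: "rally"
Word 2: "pull"
Comparing from start:
  Pos 0: 'r' != 'p' (stop)
LCP = "" (length 0)


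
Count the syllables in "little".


Word: "little"
Syllable breakdown: lit | tle
Counting: 2 parts
= 2 syllables


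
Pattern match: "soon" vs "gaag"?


Pattern of "soon": [0, 1, 1, 2]
Pattern of "gaag": [0, 1, 1, 0]
Patterns do not match
Same pattern = No


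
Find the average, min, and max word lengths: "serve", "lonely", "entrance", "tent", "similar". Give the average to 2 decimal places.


Lengths: "serve"=5, "lonely"=6, "entrance"=8, "tent"=4, "similar"=7
Sum = 30, Count = 5
Average = 30/5 = 6.00
= avg=6.00, min=4, max=8


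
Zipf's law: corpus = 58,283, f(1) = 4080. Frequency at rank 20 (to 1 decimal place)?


Zipf's law: f(r) = f(1) / r
f(1) = 4080
f(20) = 4080 / 20
= 204.0 occurrences


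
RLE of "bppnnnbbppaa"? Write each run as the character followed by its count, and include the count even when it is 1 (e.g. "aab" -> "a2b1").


String: "bppnnnbbppaa"
Scanning for consecutive runs:
  'b' x 1
  'p' x 2
  'n' x 3
  'b' x 2
  'p' x 2
  'a' x 2
RLE = "b1p2n3b2p2a2"


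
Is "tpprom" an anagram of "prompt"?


Word 1: "prompt" → sorted: mopprt
Word 2: "tpprom" → sorted: mopprt
Same letters? mopprt == mopprt
Anagram = Yes


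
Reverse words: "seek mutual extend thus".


Original: "seek mutual extend thus"
Words (1..n): seek | mutual | extend | thus
Reversed (n..1): thus | extend | mutual | seek
Result = "thus extend mutual seek"


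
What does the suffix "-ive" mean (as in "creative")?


Suffix: -ive
Example: creative (create + -ive, with a spelling change)
Meaning = tending to


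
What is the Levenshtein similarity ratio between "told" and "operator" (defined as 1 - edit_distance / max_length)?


Word 1: "told" (length 4)
Word 2: "operator" (length 8)
One optimal edit sequence:
  1. insert 'o'  (+1)
  2. insert 'p'  (+1)
  3. insert 'e'  (+1)
  4. insert 'r'  (+1)
  5. insert 'a'  (+1)
  6. keep 't'
  7. keep 'o'
  8. delete 'l'  (+1)
  9. substitute 'd' -> 'r'  (+1)
Edit distance = 7
Max length = max(4, 8) = 8
Similarity = 1 - 7/8
= 0.1250


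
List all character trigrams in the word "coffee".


Word: "coffee" (length 6)
Number of trigrams = 6 - 3 + 1 = 4
  Position 0: "cof"
  Position 1: "off"
  Position 2: "ffe"
  Position 3: "fee"
Trigrams = "cof", "off", "ffe", "fee"


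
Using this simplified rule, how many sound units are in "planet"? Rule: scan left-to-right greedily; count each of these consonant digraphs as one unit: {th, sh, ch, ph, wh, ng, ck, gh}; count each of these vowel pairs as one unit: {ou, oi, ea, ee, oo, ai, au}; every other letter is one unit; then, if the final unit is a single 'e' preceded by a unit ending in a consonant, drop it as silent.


Word: "planet" (6 letters)
Left-to-right scan:
  1. 'p' (letter)
  2. 'l' (letter)
  3. 'a' (letter)
  4. 'n' (letter)
  5. 'e' (letter)
  6. 't' (letter)
Units from scan: 6
Sound units = 6 units


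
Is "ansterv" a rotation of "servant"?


Word: "servant", Candidate: "ansterv"
Method: check if candidate is substring of word+word
"servantservant" contains "ansterv"? No
Is rotation = No


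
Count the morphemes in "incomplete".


Word: "incomplete"
Morphemes: in- | complete
Each morpheme carries meaning
= 2 morphemes


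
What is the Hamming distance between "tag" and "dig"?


Comparing character by character (same length = 3):
  Pos 0: 't' vs 'd' !=
  Pos 1: 'a' vs 'i' !=
  Pos 2: 'g' vs 'g' =
Hamming distance = 2


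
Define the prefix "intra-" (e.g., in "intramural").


Prefix: intra-
Example: intramural (intra- + mural)
Meaning = within


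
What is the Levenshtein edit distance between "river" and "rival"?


Word 1: "river" (length 5)
Word 2: "rival" (length 5)
One optimal edit sequence (insert/delete/substitute each cost 1):
  1. keep 'r'
  2. keep 'i'
  3. keep 'v'
  4. substitute 'e' -> 'a'  (+1)
  5. substitute 'r' -> 'l'  (+1)
Total edit operations: 2
Edit distance = 2


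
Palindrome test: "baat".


Word: "baat"
Reversed: "taab"
Forward == Backward? baat != taab
Palindrome = No


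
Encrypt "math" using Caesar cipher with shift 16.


Word: "math"
Shift: 16
Each letter → (letter + shift) mod 26:
  'm' (12) + 16 = 2 → 'c'
  'a' (0) + 16 = 16 → 'q'
  't' (19) + 16 = 9 → 'j'
  'h' (7) + 16 = 23 → 'x'
Result = "cqjx"


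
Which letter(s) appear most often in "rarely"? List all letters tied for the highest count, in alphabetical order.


Word: "rarely"
Letter counts:
  'a': 1
  'e': 1
  'l': 1
  'r': 2
  'y': 1
Maximum count = 2
Most frequent = 'r' (2 times each)


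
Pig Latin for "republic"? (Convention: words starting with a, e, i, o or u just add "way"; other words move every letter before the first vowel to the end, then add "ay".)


Word: "republic"
Starts with consonant(s) → move to end, add 'ay'
Consonant cluster: "r"
Pig Latin = "epublicray"


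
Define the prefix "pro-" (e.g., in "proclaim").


Prefix: pro-
As in: proclaim -> pro- + claim
Meaning = forward / in favor of


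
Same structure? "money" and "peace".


Pattern of "money": [0, 1, 2, 3, 4]
Pattern of "peace": [0, 1, 2, 3, 1]
Patterns do not match
Same pattern = No


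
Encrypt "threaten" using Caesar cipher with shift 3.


Word: "threaten"
Shift: 3
Each letter → (letter + shift) mod 26:
  't' (19) + 3 = 22 → 'w'
  'h' (7) + 3 = 10 → 'k'
  'r' (17) + 3 = 20 → 'u'
  'e' (4) + 3 = 7 → 'h'
  'a' (0) + 3 = 3 → 'd'
  't' (19) + 3 = 22 → 'w'
  'e' (4) + 3 = 7 → 'h'
  'n' (13) + 3 = 16 → 'q'
Result = "wkuhdwhq"


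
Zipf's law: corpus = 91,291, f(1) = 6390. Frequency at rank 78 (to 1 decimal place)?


Zipf's law: f(r) = f(1) / r
f(1) = 6390
f(78) = 6390 / 78
= 81.9 occurrences


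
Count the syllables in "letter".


Word: "letter"
Syllable breakdown: let-ter
Counting: 2 parts
= 2 syllables


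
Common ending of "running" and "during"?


Word 1: "running"
Word 2: "during"
Comparing from end:
  Pos -1: 'g' == 'g'
  Pos -2: 'n' == 'n'
  Pos -3: 'i' == 'i'
  Pos -4: 'n' != 'r' (stop)
LCS = "ing" (length 3)


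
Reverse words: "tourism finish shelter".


Original: "tourism finish shelter"
Words (1..n): tourism | finish | shelter
Reversed (n..1): shelter | finish | tourism
Result = "shelter finish tourism"


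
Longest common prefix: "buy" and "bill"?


Word 1: "buy"
Word 2: "bill"
Comparing from start:
  Pos 0: 'b' == 'b'
  Pos 1: 'u' != 'i' (stop)
LCP = "b" (length 1)


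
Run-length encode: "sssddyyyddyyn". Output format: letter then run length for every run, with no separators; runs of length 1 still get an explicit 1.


String: "sssddyyyddyyn"
Scanning for consecutive runs:
  's' x 3
  'd' x 2
  'y' x 3
  'd' x 2
  'y' x 2
  'n' x 1
RLE = "s3d2y3d2y2n1"


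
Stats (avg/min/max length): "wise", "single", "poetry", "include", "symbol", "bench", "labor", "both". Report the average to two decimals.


Lengths: "wise"=4, "single"=6, "poetry"=6, "include"=7, "symbol"=6, "bench"=5, "labor"=5, "both"=4
Sum = 43, Count = 8
Average = 43/8 = 5.38
= avg=5.38, min=4, max=7


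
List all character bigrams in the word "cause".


Word: "cause" (length 5)
Number of bigrams = 5 - 2 + 1 = 4
  Position 0: "ca"
  Position 1: "au"
  Position 2: "us"
  Position 3: "se"
Bigrams = "ca", "au", "us", "se"


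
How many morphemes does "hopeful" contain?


Word: "hopeful"
Morphemes: hope | -ful
Each morpheme carries meaning
= 2 morphemes


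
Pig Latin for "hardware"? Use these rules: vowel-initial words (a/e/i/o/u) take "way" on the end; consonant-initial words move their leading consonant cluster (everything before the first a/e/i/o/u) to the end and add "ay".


Word: "hardware"
Starts with consonant(s) → move to end, add 'ay'
Consonant cluster: "h"
Pig Latin = "ardwarehay"


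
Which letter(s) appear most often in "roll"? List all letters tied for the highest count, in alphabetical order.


Word: "roll"
Letter counts:
  'l': 2
  'o': 1
  'r': 1
Maximum count = 2
Most frequent = 'l' (2 times each)


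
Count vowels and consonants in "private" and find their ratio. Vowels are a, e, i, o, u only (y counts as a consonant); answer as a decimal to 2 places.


Word: "private"
Vowels (a,e,i,o,u): 3
Consonants: 4
Ratio = 3/4
= 0.75


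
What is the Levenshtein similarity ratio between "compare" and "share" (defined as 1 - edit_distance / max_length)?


Word 1: "compare" (length 7)
Word 2: "share" (length 5)
One optimal edit sequence:
  1. delete 'c'  (+1)
  2. delete 'o'  (+1)
  3. substitute 'm' -> 's'  (+1)
  4. substitute 'p' -> 'h'  (+1)
  5. keep 'a'
  6. keep 'r'
  7. keep 'e'
Edit distance = 4
Max length = max(7, 5) = 7
Similarity = 1 - 4/7
= 0.4286


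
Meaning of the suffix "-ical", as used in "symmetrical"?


Suffix: -ical
As in: symmetrical -> symmetry + -ical, with a spelling change
Meaning = relating to


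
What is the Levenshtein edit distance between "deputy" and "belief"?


Word 1: "deputy" (length 6)
Word 2: "belief" (length 6)
One optimal edit sequence (insert/delete/substitute each cost 1):
  1. substitute 'd' -> 'b'  (+1)
  2. keep 'e'
  3. substitute 'p' -> 'l'  (+1)
  4. substitute 'u' -> 'i'  (+1)
  5. substitute 't' -> 'e'  (+1)
  6. substitute 'y' -> 'f'  (+1)
Total edit operations: 5
Edit distance = 5


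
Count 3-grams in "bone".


Word: "bone" (length 4)
Number of 3-grams = length - 3 + 1 = 4 - 3 + 1
= 2


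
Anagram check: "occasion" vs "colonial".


Word 1: "occasion" → sorted: accinoos
Word 2: "colonial" → sorted: acillnoo
Same letters? accinoos != acillnoo
Anagram = No


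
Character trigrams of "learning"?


Word: "learning" (length 8)
Number of trigrams = 8 - 3 + 1 = 6
  Position 0: "lea"
  Position 1: "ear"
  Position 2: "arn"
  Position 3: "rni"
  Position 4: "nin"
  Position 5: "ing"
Trigrams = "lea", "ear", "arn", "rni", "nin", "ing"
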